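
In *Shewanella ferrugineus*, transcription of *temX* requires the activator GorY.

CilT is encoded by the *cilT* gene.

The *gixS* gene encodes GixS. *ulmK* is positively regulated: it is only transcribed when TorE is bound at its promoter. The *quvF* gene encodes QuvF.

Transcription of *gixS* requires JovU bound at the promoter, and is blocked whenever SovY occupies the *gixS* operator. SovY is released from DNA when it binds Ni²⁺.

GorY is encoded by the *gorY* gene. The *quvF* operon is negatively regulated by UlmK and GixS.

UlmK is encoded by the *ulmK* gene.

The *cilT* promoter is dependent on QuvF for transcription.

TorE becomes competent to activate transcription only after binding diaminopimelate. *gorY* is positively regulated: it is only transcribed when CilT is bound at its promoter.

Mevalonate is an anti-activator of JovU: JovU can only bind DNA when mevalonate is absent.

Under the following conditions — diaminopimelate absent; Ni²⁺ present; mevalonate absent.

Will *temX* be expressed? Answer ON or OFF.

Diaminopimelate is absent, so TorE is inactive.
Required activator TorE is absent, so *ulmK* is not transcribed.
So UlmK is not produced.
Ni²⁺ is present, so SovY is inactive.
Mevalonate is absent, so JovU is active.
No repressor is bound and JovU is active, so *gixS* is transcribed.
So GixS is produced and active.
With repressor GixS bound, *quvF* is not transcribed.
So QuvF is not produced.
Required activator QuvF is absent, so *cilT* is not transcribed.
So CilT is not produced.
Required activator CilT is absent, so *gorY* is not transcribed.
So GorY is not produced.
Required activator GorY is absent, so *temX* is not transcribed.

OFF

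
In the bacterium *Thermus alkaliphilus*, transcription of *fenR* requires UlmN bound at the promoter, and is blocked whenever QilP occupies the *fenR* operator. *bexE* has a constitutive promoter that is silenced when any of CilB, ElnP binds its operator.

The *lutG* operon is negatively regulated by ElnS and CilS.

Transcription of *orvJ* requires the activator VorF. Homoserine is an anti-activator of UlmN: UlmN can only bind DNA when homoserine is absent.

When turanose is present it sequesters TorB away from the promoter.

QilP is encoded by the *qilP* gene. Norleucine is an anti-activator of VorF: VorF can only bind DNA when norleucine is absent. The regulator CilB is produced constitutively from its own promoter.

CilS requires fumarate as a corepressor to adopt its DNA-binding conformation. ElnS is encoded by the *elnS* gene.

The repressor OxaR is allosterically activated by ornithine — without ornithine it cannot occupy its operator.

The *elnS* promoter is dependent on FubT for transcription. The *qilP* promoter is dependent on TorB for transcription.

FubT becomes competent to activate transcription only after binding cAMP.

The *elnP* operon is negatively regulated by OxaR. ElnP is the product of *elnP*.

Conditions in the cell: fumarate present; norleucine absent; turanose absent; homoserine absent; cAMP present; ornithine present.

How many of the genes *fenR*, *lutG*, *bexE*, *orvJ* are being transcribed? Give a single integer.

Turanose is absent, so TorB is active.
No repressor is bound and TorB is active, so *qilP* is transcribed.
So QilP is produced and active.
Homoserine is absent, so UlmN is active.
With repressor QilP bound, *fenR* is not transcribed.
→ *fenR* is OFF.
cAMP is present, so FubT is active.
No repressor is bound and FubT is active, so *elnS* is transcribed.
So ElnS is produced and active.
Fumarate is present, so CilS is active.
With repressor ElnS bound, *lutG* is not transcribed.
→ *lutG* is OFF.
CilB is produced constitutively and is active.
Ornithine is present, so OxaR is active.
With repressor OxaR bound, *elnP* is not transcribed.
So ElnP is not produced.
With repressor CilB bound, *bexE* is not transcribed.
→ *bexE* is OFF.
Norleucine is absent, so VorF is active.
No repressor is bound and VorF is active, so *orvJ* is transcribed.
→ *orvJ* is ON.
1 of the 4 genes is transcribed.

1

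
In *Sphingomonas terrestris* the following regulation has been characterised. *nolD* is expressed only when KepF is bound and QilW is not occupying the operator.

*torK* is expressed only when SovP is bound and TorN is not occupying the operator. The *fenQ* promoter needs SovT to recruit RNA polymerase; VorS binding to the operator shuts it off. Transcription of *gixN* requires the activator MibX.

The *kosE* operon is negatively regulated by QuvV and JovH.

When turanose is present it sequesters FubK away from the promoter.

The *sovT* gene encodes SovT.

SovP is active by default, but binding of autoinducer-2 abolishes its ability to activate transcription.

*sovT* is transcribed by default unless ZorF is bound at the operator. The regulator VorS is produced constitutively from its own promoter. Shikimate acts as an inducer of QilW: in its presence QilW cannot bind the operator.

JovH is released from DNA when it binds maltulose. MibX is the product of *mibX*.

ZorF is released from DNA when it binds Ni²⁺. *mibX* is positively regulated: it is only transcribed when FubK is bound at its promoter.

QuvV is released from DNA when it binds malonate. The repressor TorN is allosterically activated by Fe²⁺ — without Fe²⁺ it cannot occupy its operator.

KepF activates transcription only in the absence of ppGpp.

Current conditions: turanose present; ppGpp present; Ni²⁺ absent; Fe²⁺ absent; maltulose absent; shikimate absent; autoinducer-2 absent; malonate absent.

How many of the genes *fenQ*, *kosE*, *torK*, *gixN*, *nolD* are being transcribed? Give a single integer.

Ni²⁺ is absent, so ZorF is active.
With repressor ZorF bound, *sovT* is not transcribed.
So SovT is not produced.
VorS is produced constitutively and is active.
With repressor VorS bound, *fenQ* is not transcribed.
→ *fenQ* is OFF.
Malonate is absent, so QuvV is active.
Maltulose is absent, so JovH is active.
With repressor QuvV bound, *kosE* is not transcribed.
→ *kosE* is OFF.
Fe²⁺ is absent, so TorN is inactive.
Autoinducer-2 is absent, so SovP is active.
No repressor is bound and SovP is active, so *torK* is transcribed.
→ *torK* is ON.
Turanose is present, so FubK is inactive.
Required activator FubK is absent, so *mibX* is not transcribed.
So MibX is not produced.
Required activator MibX is absent, so *gixN* is not transcribed.
→ *gixN* is OFF.
Shikimate is absent, so QilW is active.
ppGpp is present, so KepF is inactive.
With repressor QilW bound, *nolD* is not transcribed.
→ *nolD* is OFF.
1 of the 5 genes is transcribed.

1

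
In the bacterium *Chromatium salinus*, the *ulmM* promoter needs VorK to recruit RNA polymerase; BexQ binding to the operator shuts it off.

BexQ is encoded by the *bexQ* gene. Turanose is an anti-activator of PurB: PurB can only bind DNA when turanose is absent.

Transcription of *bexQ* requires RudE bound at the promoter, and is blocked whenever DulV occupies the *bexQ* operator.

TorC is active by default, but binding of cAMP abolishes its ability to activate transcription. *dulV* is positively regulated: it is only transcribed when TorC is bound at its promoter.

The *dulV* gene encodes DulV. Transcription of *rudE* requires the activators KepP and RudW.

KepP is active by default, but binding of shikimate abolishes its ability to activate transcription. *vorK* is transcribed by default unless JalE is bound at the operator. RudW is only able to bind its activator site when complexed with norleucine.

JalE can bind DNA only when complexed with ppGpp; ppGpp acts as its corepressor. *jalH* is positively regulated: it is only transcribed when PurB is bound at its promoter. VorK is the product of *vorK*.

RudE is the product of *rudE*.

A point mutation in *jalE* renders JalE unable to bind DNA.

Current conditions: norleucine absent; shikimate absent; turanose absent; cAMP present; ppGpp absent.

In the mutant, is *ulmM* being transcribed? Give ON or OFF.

JalE is non-functional in this strain, so it has no effect.
With no repressor bound, *vorK* is transcribed.
So VorK is produced and active.
Shikimate is absent, so KepP is active.
Norleucine is absent, so RudW is inactive.
Required activator RudW is absent, so *rudE* is not transcribed.
So RudE is not produced.
cAMP is present, so TorC is inactive.
Required activator TorC is absent, so *dulV* is not transcribed.
So DulV is not produced.
Required activator RudE is absent, so *bexQ* is not transcribed.
So BexQ is not produced.
No repressor is bound and VorK is active, so *ulmM* is transcribed.

ON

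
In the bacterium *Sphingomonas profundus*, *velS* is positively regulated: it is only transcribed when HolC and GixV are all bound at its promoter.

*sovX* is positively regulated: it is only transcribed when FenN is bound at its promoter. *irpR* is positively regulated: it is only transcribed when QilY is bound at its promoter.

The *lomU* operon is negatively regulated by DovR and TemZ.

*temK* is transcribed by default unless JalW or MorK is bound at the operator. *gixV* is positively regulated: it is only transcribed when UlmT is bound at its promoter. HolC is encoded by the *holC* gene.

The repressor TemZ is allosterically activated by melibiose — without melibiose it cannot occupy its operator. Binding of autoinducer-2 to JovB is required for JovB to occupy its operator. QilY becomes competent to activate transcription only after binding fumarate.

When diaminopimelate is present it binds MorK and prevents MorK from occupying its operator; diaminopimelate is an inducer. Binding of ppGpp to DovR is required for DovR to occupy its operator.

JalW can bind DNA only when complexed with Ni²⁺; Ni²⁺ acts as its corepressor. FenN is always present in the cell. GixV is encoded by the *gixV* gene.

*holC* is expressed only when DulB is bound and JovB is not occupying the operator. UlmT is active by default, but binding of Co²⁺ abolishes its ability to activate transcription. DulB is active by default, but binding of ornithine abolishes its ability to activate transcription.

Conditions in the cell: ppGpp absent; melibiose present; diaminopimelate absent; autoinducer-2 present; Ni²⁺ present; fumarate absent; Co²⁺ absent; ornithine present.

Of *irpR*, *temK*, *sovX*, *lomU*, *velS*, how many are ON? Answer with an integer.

1

Fumarate is absent, so QilY is inactive.
Required activator QilY is absent, so *irpR* is not transcribed.
→ *irpR* is OFF.
Ni²⁺ is present, so JalW is active.
Diaminopimelate is absent, so MorK is active.
With repressor JalW bound, *temK* is not transcribed.
→ *temK* is OFF.
FenN is produced constitutively and is active.
No repressor is bound and FenN is active, so *sovX* is transcribed.
→ *sovX* is ON.
ppGpp is absent, so DovR is inactive.
Melibiose is present, so TemZ is active.
With repressor TemZ bound, *lomU* is not transcribed.
→ *lomU* is OFF.
Ornithine is present, so DulB is inactive.
Autoinducer-2 is present, so JovB is active.
With repressor JovB bound, *holC* is not transcribed.
So HolC is not produced.
Co²⁺ is absent, so UlmT is active.
No repressor is bound and UlmT is active, so *gixV* is transcribed.
So GixV is produced and active.
Required activator HolC is absent, so *velS* is not transcribed.
→ *velS* is OFF.
1 of the 5 genes is transcribed.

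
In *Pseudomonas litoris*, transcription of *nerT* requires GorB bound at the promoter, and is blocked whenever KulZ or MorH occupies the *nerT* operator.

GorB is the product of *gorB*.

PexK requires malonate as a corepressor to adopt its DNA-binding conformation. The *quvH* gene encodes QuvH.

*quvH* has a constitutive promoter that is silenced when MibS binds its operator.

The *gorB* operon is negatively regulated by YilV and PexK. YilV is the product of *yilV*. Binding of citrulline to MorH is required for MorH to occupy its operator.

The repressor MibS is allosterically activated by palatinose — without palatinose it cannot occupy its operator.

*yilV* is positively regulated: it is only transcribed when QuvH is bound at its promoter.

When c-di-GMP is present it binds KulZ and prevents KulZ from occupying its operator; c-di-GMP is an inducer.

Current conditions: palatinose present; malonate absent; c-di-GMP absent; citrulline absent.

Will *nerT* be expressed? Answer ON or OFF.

OFF

Palatinose is present, so MibS is active.
With repressor MibS bound, *quvH* is not transcribed.
So QuvH is not produced.
Required activator QuvH is absent, so *yilV* is not transcribed.
So YilV is not produced.
Malonate is absent, so PexK is inactive.
With no repressor bound, *gorB* is transcribed.
So GorB is produced and active.
c-di-GMP is absent, so KulZ is active.
Citrulline is absent, so MorH is inactive.
With repressor KulZ bound, *nerT* is not transcribed.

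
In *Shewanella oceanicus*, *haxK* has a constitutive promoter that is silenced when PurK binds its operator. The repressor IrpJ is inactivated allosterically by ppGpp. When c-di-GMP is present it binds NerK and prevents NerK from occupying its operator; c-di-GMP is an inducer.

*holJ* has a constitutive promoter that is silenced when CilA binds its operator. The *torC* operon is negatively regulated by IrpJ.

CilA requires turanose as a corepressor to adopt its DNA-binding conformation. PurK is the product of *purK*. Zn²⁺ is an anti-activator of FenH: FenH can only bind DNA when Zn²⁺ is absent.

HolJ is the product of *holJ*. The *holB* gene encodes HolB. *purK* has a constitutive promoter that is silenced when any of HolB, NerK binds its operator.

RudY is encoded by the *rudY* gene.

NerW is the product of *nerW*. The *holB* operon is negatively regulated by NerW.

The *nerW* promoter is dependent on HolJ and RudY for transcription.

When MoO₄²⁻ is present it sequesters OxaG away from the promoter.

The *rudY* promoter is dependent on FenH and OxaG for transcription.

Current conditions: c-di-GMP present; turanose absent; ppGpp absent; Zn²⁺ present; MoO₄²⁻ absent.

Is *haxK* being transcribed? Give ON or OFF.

Turanose is absent, so CilA is inactive.
With no repressor bound, *holJ* is transcribed.
So HolJ is produced and active.
Zn²⁺ is present, so FenH is inactive.
MoO₄²⁻ is absent, so OxaG is active.
Required activator FenH is absent, so *rudY* is not transcribed.
So RudY is not produced.
Required activator RudY is absent, so *nerW* is not transcribed.
So NerW is not produced.
With no repressor bound, *holB* is transcribed.
So HolB is produced and active.
c-di-GMP is present, so NerK is inactive.
With repressor HolB bound, *purK* is not transcribed.
So PurK is not produced.
With no repressor bound, *haxK* is transcribed.

ON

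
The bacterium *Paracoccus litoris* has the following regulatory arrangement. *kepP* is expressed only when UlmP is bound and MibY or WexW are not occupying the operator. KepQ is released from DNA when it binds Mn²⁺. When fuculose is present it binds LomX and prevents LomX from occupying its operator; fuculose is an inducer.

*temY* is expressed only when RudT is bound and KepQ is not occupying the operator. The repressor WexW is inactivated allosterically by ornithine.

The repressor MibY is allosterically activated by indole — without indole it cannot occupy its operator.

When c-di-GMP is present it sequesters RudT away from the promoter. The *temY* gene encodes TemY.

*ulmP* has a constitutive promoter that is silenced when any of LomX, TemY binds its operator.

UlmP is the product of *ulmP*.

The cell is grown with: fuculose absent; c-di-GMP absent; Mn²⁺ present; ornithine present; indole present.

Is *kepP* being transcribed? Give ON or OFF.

Indole is present, so MibY is active.
Fuculose is absent, so LomX is active.
c-di-GMP is absent, so RudT is active.
Mn²⁺ is present, so KepQ is inactive.
No repressor is bound and RudT is active, so *temY* is transcribed.
So TemY is produced and active.
With repressor LomX bound, *ulmP* is not transcribed.
So UlmP is not produced.
Ornithine is present, so WexW is inactive.
With repressor MibY bound, *kepP* is not transcribed.

OFF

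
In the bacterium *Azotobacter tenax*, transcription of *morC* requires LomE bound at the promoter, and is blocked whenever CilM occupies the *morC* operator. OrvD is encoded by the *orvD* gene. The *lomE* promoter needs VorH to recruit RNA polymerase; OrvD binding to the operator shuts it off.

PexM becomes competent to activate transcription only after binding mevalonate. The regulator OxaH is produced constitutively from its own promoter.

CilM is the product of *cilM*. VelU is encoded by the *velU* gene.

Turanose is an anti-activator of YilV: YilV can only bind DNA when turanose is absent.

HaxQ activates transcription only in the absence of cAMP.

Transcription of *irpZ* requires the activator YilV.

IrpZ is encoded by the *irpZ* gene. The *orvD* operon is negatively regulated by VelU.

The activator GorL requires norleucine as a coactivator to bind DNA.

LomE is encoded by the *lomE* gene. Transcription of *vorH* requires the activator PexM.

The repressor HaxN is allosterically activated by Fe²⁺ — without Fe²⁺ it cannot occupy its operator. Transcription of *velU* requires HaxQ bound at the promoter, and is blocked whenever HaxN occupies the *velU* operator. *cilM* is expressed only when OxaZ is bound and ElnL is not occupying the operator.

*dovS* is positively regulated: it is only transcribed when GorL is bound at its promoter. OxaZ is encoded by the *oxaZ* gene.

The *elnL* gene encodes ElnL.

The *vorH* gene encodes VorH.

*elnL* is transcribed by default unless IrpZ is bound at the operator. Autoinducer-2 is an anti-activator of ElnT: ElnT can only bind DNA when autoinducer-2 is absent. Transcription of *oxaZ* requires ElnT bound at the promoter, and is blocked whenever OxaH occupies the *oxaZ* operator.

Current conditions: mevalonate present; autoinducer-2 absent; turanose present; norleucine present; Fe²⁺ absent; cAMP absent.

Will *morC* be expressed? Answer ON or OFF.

ON

Autoinducer-2 is absent, so ElnT is active.
OxaH is produced constitutively and is active.
With repressor OxaH bound, *oxaZ* is not transcribed.
So OxaZ is not produced.
Turanose is present, so YilV is inactive.
Required activator YilV is absent, so *irpZ* is not transcribed.
So IrpZ is not produced.
With no repressor bound, *elnL* is transcribed.
So ElnL is produced and active.
With repressor ElnL bound, *cilM* is not transcribed.
So CilM is not produced.
Mevalonate is present, so PexM is active.
No repressor is bound and PexM is active, so *vorH* is transcribed.
So VorH is produced and active.
Fe²⁺ is absent, so HaxN is inactive.
cAMP is absent, so HaxQ is active.
No repressor is bound and HaxQ is active, so *velU* is transcribed.
So VelU is produced and active.
With repressor VelU bound, *orvD* is not transcribed.
So OrvD is not produced.
No repressor is bound and VorH is active, so *lomE* is transcribed.
So LomE is produced and active.
No repressor is bound and LomE is active, so *morC* is transcribed.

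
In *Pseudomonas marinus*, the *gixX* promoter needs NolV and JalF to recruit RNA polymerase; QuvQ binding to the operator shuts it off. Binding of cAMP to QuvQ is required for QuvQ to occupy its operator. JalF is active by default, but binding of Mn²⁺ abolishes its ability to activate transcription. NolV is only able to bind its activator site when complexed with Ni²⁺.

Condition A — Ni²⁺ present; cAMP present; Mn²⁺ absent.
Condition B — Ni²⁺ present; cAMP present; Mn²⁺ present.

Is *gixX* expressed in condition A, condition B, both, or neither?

Condition A:
Ni²⁺ is present, so NolV is active.
cAMP is present, so QuvQ is active.
Mn²⁺ is absent, so JalF is active.
With repressor QuvQ bound, *gixX* is not transcribed.
→ *gixX* is OFF in A.
Condition B:
Ni²⁺ is present, so NolV is active.
cAMP is present, so QuvQ is active.
Mn²⁺ is present, so JalF is inactive.
With repressor QuvQ bound, *gixX* is not transcribed.
→ *gixX* is OFF in B.

neither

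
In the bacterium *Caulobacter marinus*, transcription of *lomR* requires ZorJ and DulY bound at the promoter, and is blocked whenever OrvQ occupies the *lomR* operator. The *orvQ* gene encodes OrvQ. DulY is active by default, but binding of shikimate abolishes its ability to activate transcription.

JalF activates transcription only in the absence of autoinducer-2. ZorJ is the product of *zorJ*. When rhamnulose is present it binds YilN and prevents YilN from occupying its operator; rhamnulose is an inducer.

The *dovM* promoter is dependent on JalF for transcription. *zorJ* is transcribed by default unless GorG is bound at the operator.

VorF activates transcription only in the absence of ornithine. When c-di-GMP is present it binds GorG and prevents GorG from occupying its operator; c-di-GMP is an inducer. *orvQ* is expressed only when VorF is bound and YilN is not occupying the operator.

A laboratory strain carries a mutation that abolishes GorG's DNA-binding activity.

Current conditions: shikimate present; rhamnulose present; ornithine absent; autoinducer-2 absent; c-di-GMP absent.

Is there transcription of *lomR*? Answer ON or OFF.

OFF

GorG is non-functional in this strain, so it has no effect.
With no repressor bound, *zorJ* is transcribed.
So ZorJ is produced and active.
Shikimate is present, so DulY is inactive.
Ornithine is absent, so VorF is active.
Rhamnulose is present, so YilN is inactive.
No repressor is bound and VorF is active, so *orvQ* is transcribed.
So OrvQ is produced and active.
With repressor OrvQ bound, *lomR* is not transcribed.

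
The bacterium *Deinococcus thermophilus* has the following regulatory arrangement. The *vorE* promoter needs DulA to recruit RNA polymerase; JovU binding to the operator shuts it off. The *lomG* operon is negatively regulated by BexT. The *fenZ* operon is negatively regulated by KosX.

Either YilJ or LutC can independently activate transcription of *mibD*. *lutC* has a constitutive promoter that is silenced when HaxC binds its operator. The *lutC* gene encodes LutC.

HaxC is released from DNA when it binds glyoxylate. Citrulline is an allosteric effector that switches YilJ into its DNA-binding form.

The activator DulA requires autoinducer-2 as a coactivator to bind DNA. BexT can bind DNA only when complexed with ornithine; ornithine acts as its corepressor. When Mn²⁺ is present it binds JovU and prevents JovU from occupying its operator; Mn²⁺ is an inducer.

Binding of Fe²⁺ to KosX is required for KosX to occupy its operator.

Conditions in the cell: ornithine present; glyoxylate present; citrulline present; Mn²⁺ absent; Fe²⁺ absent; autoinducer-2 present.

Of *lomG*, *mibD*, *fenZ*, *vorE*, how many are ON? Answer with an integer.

2

Ornithine is present, so BexT is active.
With repressor BexT bound, *lomG* is not transcribed.
→ *lomG* is OFF.
Citrulline is present, so YilJ is active.
Glyoxylate is present, so HaxC is inactive.
With no repressor bound, *lutC* is transcribed.
So LutC is produced and active.
Activator YilJ is present, so *mibD* is transcribed.
→ *mibD* is ON.
Fe²⁺ is absent, so KosX is inactive.
With no repressor bound, *fenZ* is transcribed.
→ *fenZ* is ON.
Autoinducer-2 is present, so DulA is active.
Mn²⁺ is absent, so JovU is active.
With repressor JovU bound, *vorE* is not transcribed.
→ *vorE* is OFF.
2 of the 4 genes are transcribed.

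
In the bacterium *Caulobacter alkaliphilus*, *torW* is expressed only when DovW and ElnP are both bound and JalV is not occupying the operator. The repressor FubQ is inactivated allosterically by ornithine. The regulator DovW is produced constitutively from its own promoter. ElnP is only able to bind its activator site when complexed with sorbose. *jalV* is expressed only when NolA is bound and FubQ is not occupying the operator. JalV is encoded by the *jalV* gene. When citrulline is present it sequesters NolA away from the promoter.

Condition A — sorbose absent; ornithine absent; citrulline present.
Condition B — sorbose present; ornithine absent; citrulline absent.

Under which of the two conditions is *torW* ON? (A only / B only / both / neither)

Condition A:
DovW is produced constitutively and is active.
Sorbose is absent, so ElnP is inactive.
Ornithine is absent, so FubQ is active.
Citrulline is present, so NolA is inactive.
With repressor FubQ bound, *jalV* is not transcribed.
So JalV is not produced.
Required activator ElnP is absent, so *torW* is not transcribed.
→ *torW* is OFF in A.
Condition B:
DovW is produced constitutively and is active.
Sorbose is present, so ElnP is active.
Ornithine is absent, so FubQ is active.
Citrulline is absent, so NolA is active.
With repressor FubQ bound, *jalV* is not transcribed.
So JalV is not produced.
No repressor is bound and DovW and ElnP are active, so *torW* is transcribed.
→ *torW* is ON in B.

B only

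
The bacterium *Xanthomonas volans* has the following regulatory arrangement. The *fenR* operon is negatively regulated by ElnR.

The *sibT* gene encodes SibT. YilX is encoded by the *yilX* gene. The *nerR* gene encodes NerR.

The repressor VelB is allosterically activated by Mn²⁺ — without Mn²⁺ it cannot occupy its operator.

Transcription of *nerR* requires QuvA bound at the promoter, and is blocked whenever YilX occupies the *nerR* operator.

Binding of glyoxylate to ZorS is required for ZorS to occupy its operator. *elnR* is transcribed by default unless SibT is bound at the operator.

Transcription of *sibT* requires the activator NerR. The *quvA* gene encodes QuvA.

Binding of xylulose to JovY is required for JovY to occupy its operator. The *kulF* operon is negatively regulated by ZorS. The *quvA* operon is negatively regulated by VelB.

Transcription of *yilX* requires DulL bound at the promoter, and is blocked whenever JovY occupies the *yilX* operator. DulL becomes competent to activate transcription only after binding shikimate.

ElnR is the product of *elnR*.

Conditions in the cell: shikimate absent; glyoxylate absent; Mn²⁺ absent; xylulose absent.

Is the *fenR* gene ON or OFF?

Mn²⁺ is absent, so VelB is inactive.
With no repressor bound, *quvA* is transcribed.
So QuvA is produced and active.
Xylulose is absent, so JovY is inactive.
Shikimate is absent, so DulL is inactive.
Required activator DulL is absent, so *yilX* is not transcribed.
So YilX is not produced.
No repressor is bound and QuvA is active, so *nerR* is transcribed.
So NerR is produced and active.
No repressor is bound and NerR is active, so *sibT* is transcribed.
So SibT is produced and active.
With repressor SibT bound, *elnR* is not transcribed.
So ElnR is not produced.
With no repressor bound, *fenR* is transcribed.

ON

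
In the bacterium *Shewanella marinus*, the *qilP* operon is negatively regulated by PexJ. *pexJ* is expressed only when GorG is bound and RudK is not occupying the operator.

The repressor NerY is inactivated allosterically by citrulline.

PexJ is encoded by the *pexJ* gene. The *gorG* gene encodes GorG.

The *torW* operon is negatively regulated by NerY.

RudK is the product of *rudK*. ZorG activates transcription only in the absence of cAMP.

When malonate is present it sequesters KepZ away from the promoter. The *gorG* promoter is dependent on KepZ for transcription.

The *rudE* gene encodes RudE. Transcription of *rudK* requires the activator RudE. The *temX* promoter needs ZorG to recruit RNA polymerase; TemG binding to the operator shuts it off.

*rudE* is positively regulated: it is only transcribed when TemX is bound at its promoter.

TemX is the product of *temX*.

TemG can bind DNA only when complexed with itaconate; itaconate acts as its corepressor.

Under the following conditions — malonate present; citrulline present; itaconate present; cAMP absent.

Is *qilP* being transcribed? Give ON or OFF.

ON

Itaconate is present, so TemG is active.
cAMP is absent, so ZorG is active.
With repressor TemG bound, *temX* is not transcribed.
So TemX is not produced.
Required activator TemX is absent, so *rudE* is not transcribed.
So RudE is not produced.
Required activator RudE is absent, so *rudK* is not transcribed.
So RudK is not produced.
Malonate is present, so KepZ is inactive.
Required activator KepZ is absent, so *gorG* is not transcribed.
So GorG is not produced.
Required activator GorG is absent, so *pexJ* is not transcribed.
So PexJ is not produced.
With no repressor bound, *qilP* is transcribed.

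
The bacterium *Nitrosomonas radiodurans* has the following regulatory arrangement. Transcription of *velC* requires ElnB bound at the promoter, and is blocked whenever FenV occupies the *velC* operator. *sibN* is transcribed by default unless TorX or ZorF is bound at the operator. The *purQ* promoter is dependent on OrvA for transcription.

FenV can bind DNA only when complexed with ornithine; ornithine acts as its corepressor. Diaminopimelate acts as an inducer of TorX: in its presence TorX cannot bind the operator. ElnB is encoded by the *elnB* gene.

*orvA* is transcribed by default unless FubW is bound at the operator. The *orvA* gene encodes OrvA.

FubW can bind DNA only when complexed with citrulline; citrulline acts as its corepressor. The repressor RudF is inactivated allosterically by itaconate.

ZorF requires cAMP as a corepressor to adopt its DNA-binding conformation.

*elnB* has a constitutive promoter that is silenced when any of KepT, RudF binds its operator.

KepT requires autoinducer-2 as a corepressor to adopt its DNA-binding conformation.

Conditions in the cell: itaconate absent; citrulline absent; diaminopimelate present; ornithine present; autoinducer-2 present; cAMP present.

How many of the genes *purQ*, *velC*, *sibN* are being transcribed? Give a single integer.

Citrulline is absent, so FubW is inactive.
With no repressor bound, *orvA* is transcribed.
So OrvA is produced and active.
No repressor is bound and OrvA is active, so *purQ* is transcribed.
→ *purQ* is ON.
Autoinducer-2 is present, so KepT is active.
Itaconate is absent, so RudF is active.
With repressor KepT bound, *elnB* is not transcribed.
So ElnB is not produced.
Ornithine is present, so FenV is active.
With repressor FenV bound, *velC* is not transcribed.
→ *velC* is OFF.
Diaminopimelate is present, so TorX is inactive.
cAMP is present, so ZorF is active.
With repressor ZorF bound, *sibN* is not transcribed.
→ *sibN* is OFF.
1 of the 3 genes is transcribed.

1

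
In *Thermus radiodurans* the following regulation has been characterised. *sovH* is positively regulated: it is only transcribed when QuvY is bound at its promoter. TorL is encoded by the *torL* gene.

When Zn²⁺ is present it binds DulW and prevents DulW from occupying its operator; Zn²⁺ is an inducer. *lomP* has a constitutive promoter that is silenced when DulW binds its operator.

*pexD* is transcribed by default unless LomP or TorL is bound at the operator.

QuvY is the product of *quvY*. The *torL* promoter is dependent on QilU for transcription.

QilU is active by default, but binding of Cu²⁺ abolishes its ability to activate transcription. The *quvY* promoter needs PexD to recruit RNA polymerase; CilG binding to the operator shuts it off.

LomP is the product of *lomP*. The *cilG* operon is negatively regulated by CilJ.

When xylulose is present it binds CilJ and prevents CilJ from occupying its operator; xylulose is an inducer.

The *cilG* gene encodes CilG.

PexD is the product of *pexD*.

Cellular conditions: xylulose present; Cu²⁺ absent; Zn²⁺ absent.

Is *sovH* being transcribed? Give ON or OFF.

Zn²⁺ is absent, so DulW is active.
With repressor DulW bound, *lomP* is not transcribed.
So LomP is not produced.
Cu²⁺ is absent, so QilU is active.
No repressor is bound and QilU is active, so *torL* is transcribed.
So TorL is produced and active.
With repressor TorL bound, *pexD* is not transcribed.
So PexD is not produced.
Xylulose is present, so CilJ is inactive.
With no repressor bound, *cilG* is transcribed.
So CilG is produced and active.
With repressor CilG bound, *quvY* is not transcribed.
So QuvY is not produced.
Required activator QuvY is absent, so *sovH* is not transcribed.

OFF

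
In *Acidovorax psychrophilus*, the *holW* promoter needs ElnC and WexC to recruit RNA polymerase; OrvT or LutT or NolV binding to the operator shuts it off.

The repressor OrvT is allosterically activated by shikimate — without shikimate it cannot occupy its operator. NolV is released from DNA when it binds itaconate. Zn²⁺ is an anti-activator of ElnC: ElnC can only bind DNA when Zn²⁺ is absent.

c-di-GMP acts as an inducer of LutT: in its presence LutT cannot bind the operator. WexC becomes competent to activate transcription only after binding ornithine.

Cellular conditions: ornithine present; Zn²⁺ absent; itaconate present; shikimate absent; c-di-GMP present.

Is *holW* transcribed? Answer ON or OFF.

ON

Shikimate is absent, so OrvT is inactive.
Zn²⁺ is absent, so ElnC is active.
Ornithine is present, so WexC is active.
c-di-GMP is present, so LutT is inactive.
Itaconate is present, so NolV is inactive.
No repressor is bound and ElnC and WexC are active, so *holW* is transcribed.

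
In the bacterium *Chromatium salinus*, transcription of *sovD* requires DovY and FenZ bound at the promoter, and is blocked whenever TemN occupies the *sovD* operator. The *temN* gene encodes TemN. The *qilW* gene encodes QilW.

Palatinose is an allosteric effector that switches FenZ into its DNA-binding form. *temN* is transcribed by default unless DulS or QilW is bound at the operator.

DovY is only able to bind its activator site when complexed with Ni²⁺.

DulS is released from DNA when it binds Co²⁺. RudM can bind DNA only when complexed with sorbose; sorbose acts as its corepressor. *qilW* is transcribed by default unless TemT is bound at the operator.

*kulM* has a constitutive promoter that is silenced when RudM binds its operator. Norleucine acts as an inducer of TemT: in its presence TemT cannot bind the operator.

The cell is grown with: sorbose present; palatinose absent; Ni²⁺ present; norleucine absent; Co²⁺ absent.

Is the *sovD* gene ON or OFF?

Ni²⁺ is present, so DovY is active.
Palatinose is absent, so FenZ is inactive.
Co²⁺ is absent, so DulS is active.
Norleucine is absent, so TemT is active.
With repressor TemT bound, *qilW* is not transcribed.
So QilW is not produced.
With repressor DulS bound, *temN* is not transcribed.
So TemN is not produced.
Required activator FenZ is absent, so *sovD* is not transcribed.

OFF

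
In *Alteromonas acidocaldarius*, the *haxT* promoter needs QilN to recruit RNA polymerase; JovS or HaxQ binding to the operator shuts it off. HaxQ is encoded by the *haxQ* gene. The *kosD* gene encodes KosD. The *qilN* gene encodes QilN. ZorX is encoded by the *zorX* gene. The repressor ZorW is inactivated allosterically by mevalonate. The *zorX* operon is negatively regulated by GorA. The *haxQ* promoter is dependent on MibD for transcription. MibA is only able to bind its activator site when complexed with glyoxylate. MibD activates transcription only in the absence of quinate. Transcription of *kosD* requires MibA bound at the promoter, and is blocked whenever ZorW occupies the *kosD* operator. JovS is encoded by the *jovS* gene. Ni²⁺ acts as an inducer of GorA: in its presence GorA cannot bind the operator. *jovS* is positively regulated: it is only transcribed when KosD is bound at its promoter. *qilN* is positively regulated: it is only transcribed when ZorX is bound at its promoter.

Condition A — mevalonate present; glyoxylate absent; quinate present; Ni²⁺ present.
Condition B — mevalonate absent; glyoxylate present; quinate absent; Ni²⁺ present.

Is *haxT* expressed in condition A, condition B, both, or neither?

Condition A:
Mevalonate is present, so ZorW is inactive.
Glyoxylate is absent, so MibA is inactive.
Required activator MibA is absent, so *kosD* is not transcribed.
So KosD is not produced.
Required activator KosD is absent, so *jovS* is not transcribed.
So JovS is not produced.
Quinate is present, so MibD is inactive.
Required activator MibD is absent, so *haxQ* is not transcribed.
So HaxQ is not produced.
Ni²⁺ is present, so GorA is inactive.
With no repressor bound, *zorX* is transcribed.
So ZorX is produced and active.
No repressor is bound and ZorX is active, so *qilN* is transcribed.
So QilN is produced and active.
No repressor is bound and QilN is active, so *haxT* is transcribed.
→ *haxT* is ON in A.
Condition B:
Mevalonate is absent, so ZorW is active.
Glyoxylate is present, so MibA is active.
With repressor ZorW bound, *kosD* is not transcribed.
So KosD is not produced.
Required activator KosD is absent, so *jovS* is not transcribed.
So JovS is not produced.
Quinate is absent, so MibD is active.
No repressor is bound and MibD is active, so *haxQ* is transcribed.
So HaxQ is produced and active.
Ni²⁺ is present, so GorA is inactive.
With no repressor bound, *zorX* is transcribed.
So ZorX is produced and active.
No repressor is bound and ZorX is active, so *qilN* is transcribed.
So QilN is produced and active.
With repressor HaxQ bound, *haxT* is not transcribed.
→ *haxT* is OFF in B.

A only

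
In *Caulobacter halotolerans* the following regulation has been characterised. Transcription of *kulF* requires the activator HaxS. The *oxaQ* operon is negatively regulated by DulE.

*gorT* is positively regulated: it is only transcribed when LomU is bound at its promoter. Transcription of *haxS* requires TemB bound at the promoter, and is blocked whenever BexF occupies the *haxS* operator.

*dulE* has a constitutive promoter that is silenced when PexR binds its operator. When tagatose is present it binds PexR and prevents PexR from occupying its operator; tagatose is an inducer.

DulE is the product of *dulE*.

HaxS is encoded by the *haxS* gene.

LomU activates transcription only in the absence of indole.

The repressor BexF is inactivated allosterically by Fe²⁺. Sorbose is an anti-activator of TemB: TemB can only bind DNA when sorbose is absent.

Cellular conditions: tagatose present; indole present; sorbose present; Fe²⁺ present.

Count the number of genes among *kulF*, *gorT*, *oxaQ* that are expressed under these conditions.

Sorbose is present, so TemB is inactive.
Fe²⁺ is present, so BexF is inactive.
Required activator TemB is absent, so *haxS* is not transcribed.
So HaxS is not produced.
Required activator HaxS is absent, so *kulF* is not transcribed.
→ *kulF* is OFF.
Indole is present, so LomU is inactive.
Required activator LomU is absent, so *gorT* is not transcribed.
→ *gorT* is OFF.
Tagatose is present, so PexR is inactive.
With no repressor bound, *dulE* is transcribed.
So DulE is produced and active.
With repressor DulE bound, *oxaQ* is not transcribed.
→ *oxaQ* is OFF.
0 of the 3 genes are transcribed.

0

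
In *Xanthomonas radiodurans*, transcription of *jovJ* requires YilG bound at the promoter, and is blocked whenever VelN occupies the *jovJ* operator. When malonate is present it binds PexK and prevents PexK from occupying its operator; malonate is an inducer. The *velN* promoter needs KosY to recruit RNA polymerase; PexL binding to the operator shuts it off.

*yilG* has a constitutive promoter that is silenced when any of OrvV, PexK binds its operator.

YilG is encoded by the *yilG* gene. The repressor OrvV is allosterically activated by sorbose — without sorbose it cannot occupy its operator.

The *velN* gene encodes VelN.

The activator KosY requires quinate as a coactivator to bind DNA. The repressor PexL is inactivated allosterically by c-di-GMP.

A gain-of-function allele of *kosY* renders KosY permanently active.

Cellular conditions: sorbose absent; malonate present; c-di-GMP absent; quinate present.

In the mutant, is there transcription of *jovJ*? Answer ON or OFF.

Sorbose is absent, so OrvV is inactive.
Malonate is present, so PexK is inactive.
With no repressor bound, *yilG* is transcribed.
So YilG is produced and active.
c-di-GMP is absent, so PexL is active.
KosY is constitutively active in this strain.
With repressor PexL bound, *velN* is not transcribed.
So VelN is not produced.
No repressor is bound and YilG is active, so *jovJ* is transcribed.

ON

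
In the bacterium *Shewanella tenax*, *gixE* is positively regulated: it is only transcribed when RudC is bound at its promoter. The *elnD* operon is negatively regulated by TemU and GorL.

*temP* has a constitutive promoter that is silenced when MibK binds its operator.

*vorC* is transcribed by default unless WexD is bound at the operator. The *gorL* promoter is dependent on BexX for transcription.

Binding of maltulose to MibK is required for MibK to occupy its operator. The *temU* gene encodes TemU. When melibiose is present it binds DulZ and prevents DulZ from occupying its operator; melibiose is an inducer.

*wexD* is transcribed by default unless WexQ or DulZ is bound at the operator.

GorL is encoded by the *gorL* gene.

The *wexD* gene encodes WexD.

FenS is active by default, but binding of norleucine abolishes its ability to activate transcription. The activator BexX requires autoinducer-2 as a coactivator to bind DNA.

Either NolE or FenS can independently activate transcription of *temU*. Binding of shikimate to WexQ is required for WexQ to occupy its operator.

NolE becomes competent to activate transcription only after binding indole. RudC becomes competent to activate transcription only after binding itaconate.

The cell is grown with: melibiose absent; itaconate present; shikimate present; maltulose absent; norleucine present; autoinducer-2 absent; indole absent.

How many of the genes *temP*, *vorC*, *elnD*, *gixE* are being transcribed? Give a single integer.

4

Maltulose is absent, so MibK is inactive.
With no repressor bound, *temP* is transcribed.
→ *temP* is ON.
Shikimate is present, so WexQ is active.
Melibiose is absent, so DulZ is active.
With repressor WexQ bound, *wexD* is not transcribed.
So WexD is not produced.
With no repressor bound, *vorC* is transcribed.
→ *vorC* is ON.
Indole is absent, so NolE is inactive.
Norleucine is present, so FenS is inactive.
No activator is available at the *temU* promoter, so *temU* is not transcribed.
So TemU is not produced.
Autoinducer-2 is absent, so BexX is inactive.
Required activator BexX is absent, so *gorL* is not transcribed.
So GorL is not produced.
With no repressor bound, *elnD* is transcribed.
→ *elnD* is ON.
Itaconate is present, so RudC is active.
No repressor is bound and RudC is active, so *gixE* is transcribed.
→ *gixE* is ON.
4 of the 4 genes are transcribed.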